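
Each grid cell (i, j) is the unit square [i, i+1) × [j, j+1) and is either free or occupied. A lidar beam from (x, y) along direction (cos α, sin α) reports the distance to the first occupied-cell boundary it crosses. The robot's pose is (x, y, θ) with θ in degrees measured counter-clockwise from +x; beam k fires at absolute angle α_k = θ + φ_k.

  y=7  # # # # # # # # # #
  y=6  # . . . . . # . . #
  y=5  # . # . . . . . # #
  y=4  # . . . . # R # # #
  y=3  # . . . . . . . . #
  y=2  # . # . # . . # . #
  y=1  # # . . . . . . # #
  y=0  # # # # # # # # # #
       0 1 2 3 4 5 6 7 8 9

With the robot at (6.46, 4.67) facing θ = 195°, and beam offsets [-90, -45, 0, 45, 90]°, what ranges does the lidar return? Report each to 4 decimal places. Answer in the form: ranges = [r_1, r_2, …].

beam 1: φ=-90°, α=105°
  cosα=-0.2588 sinα=0.9659 | (6,4) | tMaxX 1.7773 tMaxY 0.3416 | tΔX 3.8637 tΔY 1.0353
    t=0.3416 [y] (6,5)
    t=1.3769 [y] (6,6) — stop
  → r_1 = 1.3769
beam 2: φ=-45°, α=150°
  cosα=-0.8660 sinα=0.5000 | (6,4) | tMaxX 0.5312 tMaxY 0.6600 | tΔX 1.1547 tΔY 2.0000
    t=0.5312 [x] (5,4) — stop
  → r_2 = 0.5312
beam 3: φ=0°, α=195°
  cosα=-0.9659 sinα=-0.2588 | (6,4) | tMaxX 0.4762 tMaxY 2.5887 | tΔX 1.0353 tΔY 3.8637
    t=0.4762 [x] (5,4) — stop
  → r_3 = 0.4762
beam 4: φ=45°, α=240°
  cosα=-0.5000 sinα=-0.8660 | (6,4) | tMaxX 0.9200 tMaxY 0.7736 | tΔX 2.0000 tΔY 1.1547
    t=0.7736 [y] (6,3)
    t=0.9200 [x] (5,3)
    t=1.9283 [y] (5,2)
    t=2.9200 [x] (4,2) — stop
  → r_4 = 2.9200
beam 5: φ=90°, α=285°
  cosα=0.2588 sinα=-0.9659 | (6,4) | tMaxX 2.0864 tMaxY 0.6936 | tΔX 3.8637 tΔY 1.0353
    t=0.6936 [y] (6,3)
    t=1.7289 [y] (6,2)
    t=2.0864 [x] (7,2) — stop
  → r_5 = 2.0864

ranges = [1.3769, 0.5312, 0.4762, 2.9200, 2.0864]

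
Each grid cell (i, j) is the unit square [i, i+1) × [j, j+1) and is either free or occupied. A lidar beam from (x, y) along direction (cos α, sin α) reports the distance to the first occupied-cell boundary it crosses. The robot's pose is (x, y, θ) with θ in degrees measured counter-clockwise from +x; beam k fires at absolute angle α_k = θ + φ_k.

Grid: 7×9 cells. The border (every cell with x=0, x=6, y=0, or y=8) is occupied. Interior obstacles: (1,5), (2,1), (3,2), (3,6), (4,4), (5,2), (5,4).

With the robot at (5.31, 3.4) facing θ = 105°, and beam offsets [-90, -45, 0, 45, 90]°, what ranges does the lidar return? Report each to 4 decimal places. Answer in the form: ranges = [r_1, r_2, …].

ranges = [0.7143, 0.6928, 0.6212, 1.2000, 1.5455]

beam 1: φ=-90°, α=15°
  dir = (cos 15°, sin 15°) = (0.9659, 0.2588); from cell (5,3)
  next x-line at t=0.7143, next y-line at t=2.3182; Δt_x=1.0353, Δt_y=3.8637
    x: enter (6,3) at t=0.7143 ← occupied
  → r_1 = 0.7143
beam 2: φ=-45°, α=60°
  dir = (cos 60°, sin 60°) = (0.5000, 0.8660); from cell (5,3)
  next x-line at t=1.3800, next y-line at t=0.6928; Δt_x=2.0000, Δt_y=1.1547
    y: enter (5,4) at t=0.6928 ← occupied
  → r_2 = 0.6928
beam 3: φ=0°, α=105°
  dir = (cos 105°, sin 105°) = (-0.2588, 0.9659); from cell (5,3)
  next x-line at t=1.1977, next y-line at t=0.6212; Δt_x=3.8637, Δt_y=1.0353
    y: enter (5,4) at t=0.6212 ← occupied
  → r_3 = 0.6212
beam 4: φ=45°, α=150°
  dir = (cos 150°, sin 150°) = (-0.8660, 0.5000); from cell (5,3)
  next x-line at t=0.3580, next y-line at t=1.2000; Δt_x=1.1547, Δt_y=2.0000
    x: enter (4,3) at t=0.3580
    y: enter (4,4) at t=1.2000 ← occupied
  → r_4 = 1.2000
beam 5: φ=90°, α=195°
  dir = (cos 195°, sin 195°) = (-0.9659, -0.2588); from cell (5,3)
  next x-line at t=0.3209, next y-line at t=1.5455; Δt_x=1.0353, Δt_y=3.8637
    x: enter (4,3) at t=0.3209
    x: enter (3,3) at t=1.3562
    y: enter (3,2) at t=1.5455 ← occupied
  → r_5 = 1.5455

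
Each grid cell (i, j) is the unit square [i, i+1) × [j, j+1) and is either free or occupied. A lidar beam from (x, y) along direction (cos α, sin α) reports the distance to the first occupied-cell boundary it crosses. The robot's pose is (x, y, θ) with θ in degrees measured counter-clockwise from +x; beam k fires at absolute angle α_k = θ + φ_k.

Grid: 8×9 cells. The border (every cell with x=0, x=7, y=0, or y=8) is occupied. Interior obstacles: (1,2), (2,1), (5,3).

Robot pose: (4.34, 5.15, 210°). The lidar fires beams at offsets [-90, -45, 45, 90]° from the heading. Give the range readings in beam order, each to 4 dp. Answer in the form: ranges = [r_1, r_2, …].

beam 1: φ=-90°, α=120°
  cosα=-0.5000 sinα=0.8660 | (4,5) | tMaxX 0.6800 tMaxY 0.9815 | tΔX 2.0000 tΔY 1.1547
    t=0.6800 [x] (3,5)
    t=0.9815 [y] (3,6)
    t=2.1362 [y] (3,7)
    t=2.6800 [x] (2,7)
    t=3.2909 [y] (2,8) — stop
  → r_1 = 3.2909
beam 2: φ=-45°, α=165°
  cosα=-0.9659 sinα=0.2588 | (4,5) | tMaxX 0.3520 tMaxY 3.2841 | tΔX 1.0353 tΔY 3.8637
    t=0.3520 [x] (3,5)
    t=1.3873 [x] (2,5)
    t=2.4225 [x] (1,5)
    t=3.2841 [y] (1,6)
    t=3.4578 [x] (0,6) — stop
  → r_2 = 3.4578
beam 3: φ=45°, α=255°
  cosα=-0.2588 sinα=-0.9659 | (4,5) | tMaxX 1.3137 tMaxY 0.1553 | tΔX 3.8637 tΔY 1.0353
    t=0.1553 [y] (4,4)
    t=1.1906 [y] (4,3)
    t=1.3137 [x] (3,3)
    t=2.2258 [y] (3,2)
    t=3.2611 [y] (3,1)
    t=4.2964 [y] (3,0) — stop
  → r_3 = 4.2964
beam 4: φ=90°, α=300°
  cosα=0.5000 sinα=-0.8660 | (4,5) | tMaxX 1.3200 tMaxY 0.1732 | tΔX 2.0000 tΔY 1.1547
    t=0.1732 [y] (4,4)
    t=1.3200 [x] (5,4)
    t=1.3279 [y] (5,3) — stop
  → r_4 = 1.3279

ranges = [3.2909, 3.4578, 4.2964, 1.3279]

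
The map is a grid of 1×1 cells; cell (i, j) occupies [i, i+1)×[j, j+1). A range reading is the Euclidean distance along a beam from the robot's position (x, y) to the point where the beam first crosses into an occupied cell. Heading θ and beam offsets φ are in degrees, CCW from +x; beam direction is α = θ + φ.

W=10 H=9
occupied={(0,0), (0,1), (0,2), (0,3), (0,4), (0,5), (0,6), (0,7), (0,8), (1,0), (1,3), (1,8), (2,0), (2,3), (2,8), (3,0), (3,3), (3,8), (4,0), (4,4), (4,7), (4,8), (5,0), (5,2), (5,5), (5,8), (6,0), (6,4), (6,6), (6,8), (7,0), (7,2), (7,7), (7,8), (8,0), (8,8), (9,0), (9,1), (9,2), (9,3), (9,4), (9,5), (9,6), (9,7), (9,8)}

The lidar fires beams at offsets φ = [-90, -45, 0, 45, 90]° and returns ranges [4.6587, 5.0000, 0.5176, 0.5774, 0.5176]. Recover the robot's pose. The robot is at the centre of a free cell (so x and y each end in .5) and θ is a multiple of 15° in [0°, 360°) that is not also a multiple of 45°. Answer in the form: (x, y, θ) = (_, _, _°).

(x, y, θ) = (5.5, 6.5, 255°)

Enumerate (i+0.5, j+0.5, θ) over the 45 free cells and 16 admissible headings. For each, cast all 5 beams and compare to the given ranges.
  (1.5, 5.5, 255°): beam 1 = 0.5176 ≠ 4.6587 ✗
  (6.5, 2.5, 15°): beam 1 = 1.5529 ≠ 4.6587 ✗
  (5.5, 4.5, 195°): beam 1 = 0.5176 ≠ 4.6587 ✗
  (3.5, 7.5, 285°): beam 1 = 2.5882 ≠ 4.6587 ✗
  …
  (5.5, 6.5, 255°): r_1=4.6587, r_2=5.0000, r_3=0.5176, r_4=0.5774, r_5=0.5176 — all match ✓
Only this pose fits every beam.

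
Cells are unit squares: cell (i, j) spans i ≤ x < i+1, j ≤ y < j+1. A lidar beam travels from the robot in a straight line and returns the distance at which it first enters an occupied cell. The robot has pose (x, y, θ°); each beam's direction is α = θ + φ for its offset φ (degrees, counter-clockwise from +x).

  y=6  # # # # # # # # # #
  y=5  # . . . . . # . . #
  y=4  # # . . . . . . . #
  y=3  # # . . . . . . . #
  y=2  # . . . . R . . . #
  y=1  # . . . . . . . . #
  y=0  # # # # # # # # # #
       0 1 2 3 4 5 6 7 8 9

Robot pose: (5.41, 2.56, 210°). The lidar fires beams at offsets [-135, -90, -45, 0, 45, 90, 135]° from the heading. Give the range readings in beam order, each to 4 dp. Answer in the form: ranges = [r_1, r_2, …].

ranges = [2.5261, 3.9722, 3.5303, 3.1200, 1.6150, 1.8013, 3.7166]

beam 1: φ=-135°, α=75°
  direction (0.2588, 0.9659); cell (5,2); t to first gridline: x 2.2796, y 0.4555 (then +3.8637 / +1.0353)
    (5,3) via y @ 0.4555
    (5,4) via y @ 1.4908
    (6,4) via x @ 2.2796
    (6,5) via y @ 2.5261  # hit
  → r_1 = 2.5261
beam 2: φ=-90°, α=120°
  direction (-0.5000, 0.8660); cell (5,2); t to first gridline: x 0.8200, y 0.5081 (then +2.0000 / +1.1547)
    (5,3) via y @ 0.5081
    (4,3) via x @ 0.8200
    (4,4) via y @ 1.6628
    (4,5) via y @ 2.8175
    (3,5) via x @ 2.8200
    (3,6) via y @ 3.9722  # hit
  → r_2 = 3.9722
beam 3: φ=-45°, α=165°
  direction (-0.9659, 0.2588); cell (5,2); t to first gridline: x 0.4245, y 1.7000 (then +1.0353 / +3.8637)
    (4,2) via x @ 0.4245
    (3,2) via x @ 1.4597
    (3,3) via y @ 1.7000
    (2,3) via x @ 2.4950
    (1,3) via x @ 3.5303  # hit
  → r_3 = 3.5303
beam 4: φ=0°, α=210°
  direction (-0.8660, -0.5000); cell (5,2); t to first gridline: x 0.4734, y 1.1200 (then +1.1547 / +2.0000)
    (4,2) via x @ 0.4734
    (4,1) via y @ 1.1200
    (3,1) via x @ 1.6281
    (2,1) via x @ 2.7828
    (2,0) via y @ 3.1200  # hit
  → r_4 = 3.1200
beam 5: φ=45°, α=255°
  direction (-0.2588, -0.9659); cell (5,2); t to first gridline: x 1.5841, y 0.5798 (then +3.8637 / +1.0353)
    (5,1) via y @ 0.5798
    (4,1) via x @ 1.5841
    (4,0) via y @ 1.6150  # hit
  → r_5 = 1.6150
beam 6: φ=90°, α=300°
  direction (0.5000, -0.8660); cell (5,2); t to first gridline: x 1.1800, y 0.6466 (then +2.0000 / +1.1547)
    (5,1) via y @ 0.6466
    (6,1) via x @ 1.1800
    (6,0) via y @ 1.8013  # hit
  → r_6 = 1.8013
beam 7: φ=135°, α=345°
  direction (0.9659, -0.2588); cell (5,2); t to first gridline: x 0.6108, y 2.1637 (then +1.0353 / +3.8637)
    (6,2) via x @ 0.6108
    (7,2) via x @ 1.6461
    (7,1) via y @ 2.1637
    (8,1) via x @ 2.6814
    (9,1) via x @ 3.7166  # hit
  → r_7 = 3.7166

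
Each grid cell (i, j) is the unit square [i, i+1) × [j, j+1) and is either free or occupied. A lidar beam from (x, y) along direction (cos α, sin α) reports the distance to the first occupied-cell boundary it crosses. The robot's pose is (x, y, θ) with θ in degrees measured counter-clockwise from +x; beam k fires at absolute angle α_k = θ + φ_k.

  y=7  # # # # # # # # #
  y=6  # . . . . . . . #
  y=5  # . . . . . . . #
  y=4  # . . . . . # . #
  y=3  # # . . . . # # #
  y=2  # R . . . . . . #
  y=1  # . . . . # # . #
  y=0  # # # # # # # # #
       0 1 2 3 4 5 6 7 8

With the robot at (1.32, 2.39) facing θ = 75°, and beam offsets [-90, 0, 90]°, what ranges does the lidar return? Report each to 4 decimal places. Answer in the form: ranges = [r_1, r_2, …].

ranges = [3.8098, 0.6315, 0.3313]

beam 1: φ=-90°, α=345°
  dir = (cos 345°, sin 345°) = (0.9659, -0.2588); from cell (1,2)
  next x-line at t=0.7040, next y-line at t=1.5068; Δt_x=1.0353, Δt_y=3.8637
    x: enter (2,2) at t=0.7040
    y: enter (2,1) at t=1.5068
    x: enter (3,1) at t=1.7393
    x: enter (4,1) at t=2.7745
    x: enter (5,1) at t=3.8098 ← occupied
  → r_1 = 3.8098
beam 2: φ=0°, α=75°
  dir = (cos 75°, sin 75°) = (0.2588, 0.9659); from cell (1,2)
  next x-line at t=2.6273, next y-line at t=0.6315; Δt_x=3.8637, Δt_y=1.0353
    y: enter (1,3) at t=0.6315 ← occupied
  → r_2 = 0.6315
beam 3: φ=90°, α=165°
  dir = (cos 165°, sin 165°) = (-0.9659, 0.2588); from cell (1,2)
  next x-line at t=0.3313, next y-line at t=2.3569; Δt_x=1.0353, Δt_y=3.8637
    x: enter (0,2) at t=0.3313 ← occupied
  → r_3 = 0.3313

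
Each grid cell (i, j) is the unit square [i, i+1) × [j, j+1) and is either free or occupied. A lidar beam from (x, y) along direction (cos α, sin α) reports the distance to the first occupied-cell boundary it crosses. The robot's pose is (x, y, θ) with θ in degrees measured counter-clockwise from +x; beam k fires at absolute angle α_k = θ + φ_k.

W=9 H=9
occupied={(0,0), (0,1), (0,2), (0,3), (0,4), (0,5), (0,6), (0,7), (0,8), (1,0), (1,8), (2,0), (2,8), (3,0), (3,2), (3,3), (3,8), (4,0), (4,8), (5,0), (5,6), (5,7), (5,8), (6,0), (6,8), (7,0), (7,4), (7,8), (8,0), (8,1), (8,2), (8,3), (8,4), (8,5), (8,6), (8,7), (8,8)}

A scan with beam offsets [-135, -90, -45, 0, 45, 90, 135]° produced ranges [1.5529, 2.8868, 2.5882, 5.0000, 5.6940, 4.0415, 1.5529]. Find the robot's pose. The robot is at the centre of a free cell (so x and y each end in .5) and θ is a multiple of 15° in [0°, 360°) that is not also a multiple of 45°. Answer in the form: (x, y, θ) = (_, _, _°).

Enumerate (i+0.5, j+0.5, θ) over the 44 free cells and 16 admissible headings. For each, cast all 7 beams and compare to the given ranges.
  (6.5, 3.5, 255°): beam 1 = 2.8868 ≠ 1.5529 ✗
  (4.5, 5.5, 75°): beam 1 = 5.1962 ≠ 1.5529 ✗
  (1.5, 7.5, 285°): beam 1 = 0.5774 ≠ 1.5529 ✗
  (5.5, 5.5, 165°): beam 1 = 2.8868 ≠ 1.5529 ✗
  …
  (3.5, 6.5, 240°): r_1=1.5529, r_2=2.8868, r_3=2.5882, r_4=5.0000, r_5=5.6940, r_6=4.0415, r_7=1.5529 — all match ✓
Only this pose fits every beam.

(x, y, θ) = (3.5, 6.5, 240°)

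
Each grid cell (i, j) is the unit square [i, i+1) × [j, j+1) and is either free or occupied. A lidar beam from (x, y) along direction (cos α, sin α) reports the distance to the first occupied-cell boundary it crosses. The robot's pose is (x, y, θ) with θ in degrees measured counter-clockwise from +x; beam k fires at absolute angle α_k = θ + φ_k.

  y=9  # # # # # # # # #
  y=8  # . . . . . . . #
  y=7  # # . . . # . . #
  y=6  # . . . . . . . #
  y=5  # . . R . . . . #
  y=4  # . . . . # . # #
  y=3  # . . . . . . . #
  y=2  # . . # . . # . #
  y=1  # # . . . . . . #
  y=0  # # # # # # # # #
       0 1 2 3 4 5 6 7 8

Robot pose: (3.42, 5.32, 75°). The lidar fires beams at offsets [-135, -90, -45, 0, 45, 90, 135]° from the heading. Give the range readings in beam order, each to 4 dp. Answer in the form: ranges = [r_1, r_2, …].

ranges = [4.9883, 1.6357, 5.2885, 3.8098, 2.8400, 2.5054, 2.7944]

beam 1: φ=-135°, α=300°
  d=(0.5000,-0.8660)  start (3,5)  tX=1.1600 tY=0.3695  stride 1/|dx|=2.0000 1/|dy|=1.1547
    cross y-line → (3,4), t=0.3695
    cross x-line → (4,4), t=1.1600
    cross y-line → (4,3), t=1.5242
    cross y-line → (4,2), t=2.6789
    cross x-line → (5,2), t=3.1600
    cross y-line → (5,1), t=3.8336
    cross y-line → (5,0), t=4.9883 (wall)
  → r_1 = 4.9883
beam 2: φ=-90°, α=345°
  d=(0.9659,-0.2588)  start (3,5)  tX=0.6005 tY=1.2364  stride 1/|dx|=1.0353 1/|dy|=3.8637
    cross x-line → (4,5), t=0.6005
    cross y-line → (4,4), t=1.2364
    cross x-line → (5,4), t=1.6357 (wall)
  → r_2 = 1.6357
beam 3: φ=-45°, α=30°
  d=(0.8660,0.5000)  start (3,5)  tX=0.6697 tY=1.3600  stride 1/|dx|=1.1547 1/|dy|=2.0000
    cross x-line → (4,5), t=0.6697
    cross y-line → (4,6), t=1.3600
    cross x-line → (5,6), t=1.8244
    cross x-line → (6,6), t=2.9791
    cross y-line → (6,7), t=3.3600
    cross x-line → (7,7), t=4.1338
    cross x-line → (8,7), t=5.2885 (wall)
  → r_3 = 5.2885
beam 4: φ=0°, α=75°
  d=(0.2588,0.9659)  start (3,5)  tX=2.2409 tY=0.7040  stride 1/|dx|=3.8637 1/|dy|=1.0353
    cross y-line → (3,6), t=0.7040
    cross y-line → (3,7), t=1.7393
    cross x-line → (4,7), t=2.2409
    cross y-line → (4,8), t=2.7745
    cross y-line → (4,9), t=3.8098 (wall)
  → r_4 = 3.8098
beam 5: φ=45°, α=120°
  d=(-0.5000,0.8660)  start (3,5)  tX=0.8400 tY=0.7852  stride 1/|dx|=2.0000 1/|dy|=1.1547
    cross y-line → (3,6), t=0.7852
    cross x-line → (2,6), t=0.8400
    cross y-line → (2,7), t=1.9399
    cross x-line → (1,7), t=2.8400 (wall)
  → r_5 = 2.8400
beam 6: φ=90°, α=165°
  d=(-0.9659,0.2588)  start (3,5)  tX=0.4348 tY=2.6273  stride 1/|dx|=1.0353 1/|dy|=3.8637
    cross x-line → (2,5), t=0.4348
    cross x-line → (1,5), t=1.4701
    cross x-line → (0,5), t=2.5054 (wall)
  → r_6 = 2.5054
beam 7: φ=135°, α=210°
  d=(-0.8660,-0.5000)  start (3,5)  tX=0.4850 tY=0.6400  stride 1/|dx|=1.1547 1/|dy|=2.0000
    cross x-line → (2,5), t=0.4850
    cross y-line → (2,4), t=0.6400
    cross x-line → (1,4), t=1.6397
    cross y-line → (1,3), t=2.6400
    cross x-line → (0,3), t=2.7944 (wall)
  → r_7 = 2.7944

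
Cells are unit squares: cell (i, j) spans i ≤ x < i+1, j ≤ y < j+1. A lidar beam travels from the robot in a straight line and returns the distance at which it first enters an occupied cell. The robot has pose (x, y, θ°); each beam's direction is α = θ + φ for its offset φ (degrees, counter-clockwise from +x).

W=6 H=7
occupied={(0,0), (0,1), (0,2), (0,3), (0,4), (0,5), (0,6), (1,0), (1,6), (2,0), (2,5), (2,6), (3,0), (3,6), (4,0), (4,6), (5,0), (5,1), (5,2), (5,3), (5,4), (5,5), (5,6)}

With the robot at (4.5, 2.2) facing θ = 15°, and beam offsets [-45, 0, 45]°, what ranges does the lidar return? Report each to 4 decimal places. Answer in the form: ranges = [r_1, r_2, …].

beam 1: φ=-45°, α=330°
  direction (0.8660, -0.5000); cell (4,2); t to first gridline: x 0.5774, y 0.4000 (then +1.1547 / +2.0000)
    (4,1) via y @ 0.4000
    (5,1) via x @ 0.5774  # hit
  → r_1 = 0.5774
beam 2: φ=0°, α=15°
  direction (0.9659, 0.2588); cell (4,2); t to first gridline: x 0.5176, y 3.0910 (then +1.0353 / +3.8637)
    (5,2) via x @ 0.5176  # hit
  → r_2 = 0.5176
beam 3: φ=45°, α=60°
  direction (0.5000, 0.8660); cell (4,2); t to first gridline: x 1.0000, y 0.9238 (then +2.0000 / +1.1547)
    (4,3) via y @ 0.9238
    (5,3) via x @ 1.0000  # hit
  → r_3 = 1.0000

ranges = [0.5774, 0.5176, 1.0000]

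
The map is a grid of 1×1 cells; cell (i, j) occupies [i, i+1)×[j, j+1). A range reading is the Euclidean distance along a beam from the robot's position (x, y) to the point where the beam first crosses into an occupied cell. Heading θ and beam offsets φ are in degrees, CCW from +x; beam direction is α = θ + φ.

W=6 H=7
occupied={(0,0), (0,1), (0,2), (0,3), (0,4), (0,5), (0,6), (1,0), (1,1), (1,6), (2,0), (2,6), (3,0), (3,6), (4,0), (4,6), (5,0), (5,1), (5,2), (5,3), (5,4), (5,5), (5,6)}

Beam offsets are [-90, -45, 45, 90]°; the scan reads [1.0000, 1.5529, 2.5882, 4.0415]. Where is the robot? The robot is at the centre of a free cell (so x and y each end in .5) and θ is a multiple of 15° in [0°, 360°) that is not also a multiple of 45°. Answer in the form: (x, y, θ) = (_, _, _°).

The pose lattice has 19·16 = 304 candidates. Test each by forward raycasting.
  (3.5, 1.5, 120°): beam 1 = 1.7321 ≠ 1.0000 ✗
  (4.5, 3.5, 165°): beam 1 = 1.9319 ≠ 1.0000 ✗
  (1.5, 5.5, 330°): beam 2 = 4.6587 ≠ 1.5529 ✗
  (1.5, 5.5, 30°): beam 1 = 5.1962 ≠ 1.0000 ✗
  (3.5, 3.5, 15°): beam 1 = 2.5882 ≠ 1.0000 ✗
  …
  (2.5, 2.5, 330°): r_1=1.0000, r_2=1.5529, r_3=2.5882, r_4=4.0415 — all match ✓
Unique over the lattice → pose = (2.5, 2.5, 330°).

(x, y, θ) = (2.5, 2.5, 330°)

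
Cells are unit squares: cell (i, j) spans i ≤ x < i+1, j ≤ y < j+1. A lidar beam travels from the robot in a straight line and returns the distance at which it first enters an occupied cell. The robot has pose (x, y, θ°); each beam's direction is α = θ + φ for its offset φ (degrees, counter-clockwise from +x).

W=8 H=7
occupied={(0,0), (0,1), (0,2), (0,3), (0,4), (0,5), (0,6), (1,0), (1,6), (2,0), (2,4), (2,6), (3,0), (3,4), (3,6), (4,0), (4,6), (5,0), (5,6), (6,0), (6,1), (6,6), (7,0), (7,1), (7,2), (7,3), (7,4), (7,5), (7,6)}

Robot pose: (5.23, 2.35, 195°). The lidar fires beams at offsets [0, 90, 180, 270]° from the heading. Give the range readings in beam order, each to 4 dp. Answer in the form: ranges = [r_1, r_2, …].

ranges = [4.3792, 1.3976, 1.8324, 3.7788]

beam 1: φ=0°, α=195°
  direction (-0.9659, -0.2588); cell (5,2); t to first gridline: x 0.2381, y 1.3523 (then +1.0353 / +3.8637)
    (4,2) via x @ 0.2381
    (3,2) via x @ 1.2734
    (3,1) via y @ 1.3523
    (2,1) via x @ 2.3087
    (1,1) via x @ 3.3439
    (0,1) via x @ 4.3792  # hit
  → r_1 = 4.3792
beam 2: φ=90°, α=285°
  direction (0.2588, -0.9659); cell (5,2); t to first gridline: x 2.9751, y 0.3623 (then +3.8637 / +1.0353)
    (5,1) via y @ 0.3623
    (5,0) via y @ 1.3976  # hit
  → r_2 = 1.3976
beam 3: φ=180°, α=15°
  direction (0.9659, 0.2588); cell (5,2); t to first gridline: x 0.7972, y 2.5114 (then +1.0353 / +3.8637)
    (6,2) via x @ 0.7972
    (7,2) via x @ 1.8324  # hit
  → r_3 = 1.8324
beam 4: φ=270°, α=105°
  direction (-0.2588, 0.9659); cell (5,2); t to first gridline: x 0.8887, y 0.6729 (then +3.8637 / +1.0353)
    (5,3) via y @ 0.6729
    (4,3) via x @ 0.8887
    (4,4) via y @ 1.7082
    (4,5) via y @ 2.7435
    (4,6) via y @ 3.7788  # hit
  → r_4 = 3.7788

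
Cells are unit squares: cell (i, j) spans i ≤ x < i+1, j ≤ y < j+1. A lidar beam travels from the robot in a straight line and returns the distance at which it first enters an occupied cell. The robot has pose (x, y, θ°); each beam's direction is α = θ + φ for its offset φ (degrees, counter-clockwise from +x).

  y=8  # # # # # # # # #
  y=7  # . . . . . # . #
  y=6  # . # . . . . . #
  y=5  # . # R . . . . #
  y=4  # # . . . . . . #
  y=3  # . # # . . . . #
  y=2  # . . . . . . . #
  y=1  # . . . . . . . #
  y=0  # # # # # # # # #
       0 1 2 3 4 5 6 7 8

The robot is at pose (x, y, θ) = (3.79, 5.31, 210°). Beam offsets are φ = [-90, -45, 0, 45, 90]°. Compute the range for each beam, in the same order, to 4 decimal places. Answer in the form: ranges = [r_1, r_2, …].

ranges = [1.5800, 0.8179, 2.0669, 1.3562, 4.9768]

beam 1: φ=-90°, α=120°
  d=(-0.5000,0.8660)  start (3,5)  tX=1.5800 tY=0.7967  stride 1/|dx|=2.0000 1/|dy|=1.1547
    cross y-line → (3,6), t=0.7967
    cross x-line → (2,6), t=1.5800 (wall)
  → r_1 = 1.5800
beam 2: φ=-45°, α=165°
  d=(-0.9659,0.2588)  start (3,5)  tX=0.8179 tY=2.6660  stride 1/|dx|=1.0353 1/|dy|=3.8637
    cross x-line → (2,5), t=0.8179 (wall)
  → r_2 = 0.8179
beam 3: φ=0°, α=210°
  d=(-0.8660,-0.5000)  start (3,5)  tX=0.9122 tY=0.6200  stride 1/|dx|=1.1547 1/|dy|=2.0000
    cross y-line → (3,4), t=0.6200
    cross x-line → (2,4), t=0.9122
    cross x-line → (1,4), t=2.0669 (wall)
  → r_3 = 2.0669
beam 4: φ=45°, α=255°
  d=(-0.2588,-0.9659)  start (3,5)  tX=3.0523 tY=0.3209  stride 1/|dx|=3.8637 1/|dy|=1.0353
    cross y-line → (3,4), t=0.3209
    cross y-line → (3,3), t=1.3562 (wall)
  → r_4 = 1.3562
beam 5: φ=90°, α=300°
  d=(0.5000,-0.8660)  start (3,5)  tX=0.4200 tY=0.3580  stride 1/|dx|=2.0000 1/|dy|=1.1547
    cross y-line → (3,4), t=0.3580
    cross x-line → (4,4), t=0.4200
    cross y-line → (4,3), t=1.5127
    cross x-line → (5,3), t=2.4200
    cross y-line → (5,2), t=2.6674
    cross y-line → (5,1), t=3.8221
    cross x-line → (6,1), t=4.4200
    cross y-line → (6,0), t=4.9768 (wall)
  → r_5 = 4.9768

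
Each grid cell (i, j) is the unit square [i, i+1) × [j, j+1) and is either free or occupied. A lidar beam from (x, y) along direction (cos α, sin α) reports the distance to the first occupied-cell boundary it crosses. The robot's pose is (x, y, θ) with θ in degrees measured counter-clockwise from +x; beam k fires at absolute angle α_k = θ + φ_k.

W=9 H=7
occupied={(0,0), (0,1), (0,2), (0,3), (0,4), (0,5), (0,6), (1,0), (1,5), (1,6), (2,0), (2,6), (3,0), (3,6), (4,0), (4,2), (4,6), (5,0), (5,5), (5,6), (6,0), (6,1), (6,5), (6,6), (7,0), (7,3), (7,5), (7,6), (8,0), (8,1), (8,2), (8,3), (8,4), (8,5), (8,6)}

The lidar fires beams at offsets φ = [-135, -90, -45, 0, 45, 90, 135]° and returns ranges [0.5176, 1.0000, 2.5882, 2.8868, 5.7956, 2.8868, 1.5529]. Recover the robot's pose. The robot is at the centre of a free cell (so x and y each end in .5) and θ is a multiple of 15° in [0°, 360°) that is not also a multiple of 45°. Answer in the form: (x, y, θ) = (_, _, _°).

Enumerate (i+0.5, j+0.5, θ) over the 28 free cells and 16 admissible headings. For each, cast all 7 beams and compare to the given ranges.
  (4.5, 5.5, 60°): beam 1 = 4.6587 ≠ 0.5176 ✗
  (7.5, 1.5, 255°): beam 1 = 4.0415 ≠ 0.5176 ✗
  (2.5, 2.5, 210°): beam 1 = 3.6235 ≠ 0.5176 ✗
  …
  (1.5, 3.5, 330°): r_1=0.5176, r_2=1.0000, r_3=2.5882, r_4=2.8868, r_5=5.7956, r_6=2.8868, r_7=1.5529 — all match ✓
No second candidate reproduces the full scan.

(x, y, θ) = (1.5, 3.5, 330°)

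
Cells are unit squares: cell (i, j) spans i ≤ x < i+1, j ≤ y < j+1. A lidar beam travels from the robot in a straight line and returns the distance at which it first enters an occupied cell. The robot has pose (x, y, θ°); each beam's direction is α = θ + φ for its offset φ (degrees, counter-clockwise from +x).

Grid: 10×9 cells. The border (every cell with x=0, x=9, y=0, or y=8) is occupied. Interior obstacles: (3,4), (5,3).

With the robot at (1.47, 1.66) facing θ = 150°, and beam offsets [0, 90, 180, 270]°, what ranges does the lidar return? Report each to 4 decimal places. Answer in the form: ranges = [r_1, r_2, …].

beam 1: φ=0°, α=150°
  direction (-0.8660, 0.5000); cell (1,1); t to first gridline: x 0.5427, y 0.6800 (then +1.1547 / +2.0000)
    (0,1) via x @ 0.5427  # hit
  → r_1 = 0.5427
beam 2: φ=90°, α=240°
  direction (-0.5000, -0.8660); cell (1,1); t to first gridline: x 0.9400, y 0.7621 (then +2.0000 / +1.1547)
    (1,0) via y @ 0.7621  # hit
  → r_2 = 0.7621
beam 3: φ=180°, α=330°
  direction (0.8660, -0.5000); cell (1,1); t to first gridline: x 0.6120, y 1.3200 (then +1.1547 / +2.0000)
    (2,1) via x @ 0.6120
    (2,0) via y @ 1.3200  # hit
  → r_3 = 1.3200
beam 4: φ=270°, α=60°
  direction (0.5000, 0.8660); cell (1,1); t to first gridline: x 1.0600, y 0.3926 (then +2.0000 / +1.1547)
    (1,2) via y @ 0.3926
    (2,2) via x @ 1.0600
    (2,3) via y @ 1.5473
    (2,4) via y @ 2.7020
    (3,4) via x @ 3.0600  # hit
  → r_4 = 3.0600

ranges = [0.5427, 0.7621, 1.3200, 3.0600]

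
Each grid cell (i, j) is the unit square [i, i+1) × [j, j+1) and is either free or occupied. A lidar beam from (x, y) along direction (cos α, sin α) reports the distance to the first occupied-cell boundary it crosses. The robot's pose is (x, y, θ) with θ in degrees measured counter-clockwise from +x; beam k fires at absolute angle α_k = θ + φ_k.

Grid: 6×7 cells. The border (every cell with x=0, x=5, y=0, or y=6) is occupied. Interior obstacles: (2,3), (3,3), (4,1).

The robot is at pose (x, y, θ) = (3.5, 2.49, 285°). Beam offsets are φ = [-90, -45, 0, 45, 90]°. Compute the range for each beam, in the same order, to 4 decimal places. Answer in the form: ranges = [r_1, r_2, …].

ranges = [2.5882, 1.7205, 1.5426, 0.9800, 1.5529]

beam 1: φ=-90°, α=195°
  cosα=-0.9659 sinα=-0.2588 | (3,2) | tMaxX 0.5176 tMaxY 1.8932 | tΔX 1.0353 tΔY 3.8637
    t=0.5176 [x] (2,2)
    t=1.5529 [x] (1,2)
    t=1.8932 [y] (1,1)
    t=2.5882 [x] (0,1) — stop
  → r_1 = 2.5882
beam 2: φ=-45°, α=240°
  cosα=-0.5000 sinα=-0.8660 | (3,2) | tMaxX 1.0000 tMaxY 0.5658 | tΔX 2.0000 tΔY 1.1547
    t=0.5658 [y] (3,1)
    t=1.0000 [x] (2,1)
    t=1.7205 [y] (2,0) — stop
  → r_2 = 1.7205
beam 3: φ=0°, α=285°
  cosα=0.2588 sinα=-0.9659 | (3,2) | tMaxX 1.9319 tMaxY 0.5073 | tΔX 3.8637 tΔY 1.0353
    t=0.5073 [y] (3,1)
    t=1.5426 [y] (3,0) — stop
  → r_3 = 1.5426
beam 4: φ=45°, α=330°
  cosα=0.8660 sinα=-0.5000 | (3,2) | tMaxX 0.5774 tMaxY 0.9800 | tΔX 1.1547 tΔY 2.0000
    t=0.5774 [x] (4,2)
    t=0.9800 [y] (4,1) — stop
  → r_4 = 0.9800
beam 5: φ=90°, α=15°
  cosα=0.9659 sinα=0.2588 | (3,2) | tMaxX 0.5176 tMaxY 1.9705 | tΔX 1.0353 tΔY 3.8637
    t=0.5176 [x] (4,2)
    t=1.5529 [x] (5,2) — stop
  → r_5 = 1.5529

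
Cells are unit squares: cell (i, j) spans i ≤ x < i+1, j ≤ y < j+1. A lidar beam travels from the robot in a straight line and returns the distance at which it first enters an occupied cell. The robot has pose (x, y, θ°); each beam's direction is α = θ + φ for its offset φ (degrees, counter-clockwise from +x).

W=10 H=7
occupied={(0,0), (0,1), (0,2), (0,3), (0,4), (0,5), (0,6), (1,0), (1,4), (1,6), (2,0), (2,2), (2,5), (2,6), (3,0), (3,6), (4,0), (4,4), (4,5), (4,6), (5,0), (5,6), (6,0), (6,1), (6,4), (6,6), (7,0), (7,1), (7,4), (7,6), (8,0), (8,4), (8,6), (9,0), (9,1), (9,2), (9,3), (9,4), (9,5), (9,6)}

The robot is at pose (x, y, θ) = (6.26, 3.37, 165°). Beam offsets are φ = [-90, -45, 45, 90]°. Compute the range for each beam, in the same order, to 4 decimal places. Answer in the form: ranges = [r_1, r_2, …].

ranges = [0.6522, 2.5200, 4.7400, 2.4536]

beam 1: φ=-90°, α=75°
  dir = (cos 75°, sin 75°) = (0.2588, 0.9659); from cell (6,3)
  next x-line at t=2.8591, next y-line at t=0.6522; Δt_x=3.8637, Δt_y=1.0353
    y: enter (6,4) at t=0.6522 ← occupied
  → r_1 = 0.6522
beam 2: φ=-45°, α=120°
  dir = (cos 120°, sin 120°) = (-0.5000, 0.8660); from cell (6,3)
  next x-line at t=0.5200, next y-line at t=0.7275; Δt_x=2.0000, Δt_y=1.1547
    x: enter (5,3) at t=0.5200
    y: enter (5,4) at t=0.7275
    y: enter (5,5) at t=1.8822
    x: enter (4,5) at t=2.5200 ← occupied
  → r_2 = 2.5200
beam 3: φ=45°, α=210°
  dir = (cos 210°, sin 210°) = (-0.8660, -0.5000); from cell (6,3)
  next x-line at t=0.3002, next y-line at t=0.7400; Δt_x=1.1547, Δt_y=2.0000
    x: enter (5,3) at t=0.3002
    y: enter (5,2) at t=0.7400
    x: enter (4,2) at t=1.4549
    x: enter (3,2) at t=2.6096
    y: enter (3,1) at t=2.7400
    x: enter (2,1) at t=3.7643
    y: enter (2,0) at t=4.7400 ← occupied
  → r_3 = 4.7400
beam 4: φ=90°, α=255°
  dir = (cos 255°, sin 255°) = (-0.2588, -0.9659); from cell (6,3)
  next x-line at t=1.0046, next y-line at t=0.3831; Δt_x=3.8637, Δt_y=1.0353
    y: enter (6,2) at t=0.3831
    x: enter (5,2) at t=1.0046
    y: enter (5,1) at t=1.4183
    y: enter (5,0) at t=2.4536 ← occupied
  → r_4 = 2.4536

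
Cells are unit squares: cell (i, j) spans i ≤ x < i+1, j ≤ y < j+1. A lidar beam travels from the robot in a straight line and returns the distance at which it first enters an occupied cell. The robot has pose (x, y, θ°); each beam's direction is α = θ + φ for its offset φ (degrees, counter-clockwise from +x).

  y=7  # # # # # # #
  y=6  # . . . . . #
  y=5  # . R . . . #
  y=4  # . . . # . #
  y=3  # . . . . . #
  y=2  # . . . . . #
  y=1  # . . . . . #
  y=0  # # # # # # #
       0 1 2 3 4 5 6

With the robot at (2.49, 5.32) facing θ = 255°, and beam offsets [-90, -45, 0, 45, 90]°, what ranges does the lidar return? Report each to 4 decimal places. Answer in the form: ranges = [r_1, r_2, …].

beam 1: φ=-90°, α=165°
  direction (-0.9659, 0.2588); cell (2,5); t to first gridline: x 0.5073, y 2.6273 (then +1.0353 / +3.8637)
    (1,5) via x @ 0.5073
    (0,5) via x @ 1.5426  # hit
  → r_1 = 1.5426
beam 2: φ=-45°, α=210°
  direction (-0.8660, -0.5000); cell (2,5); t to first gridline: x 0.5658, y 0.6400 (then +1.1547 / +2.0000)
    (1,5) via x @ 0.5658
    (1,4) via y @ 0.6400
    (0,4) via x @ 1.7205  # hit
  → r_2 = 1.7205
beam 3: φ=0°, α=255°
  direction (-0.2588, -0.9659); cell (2,5); t to first gridline: x 1.8932, y 0.3313 (then +3.8637 / +1.0353)
    (2,4) via y @ 0.3313
    (2,3) via y @ 1.3666
    (1,3) via x @ 1.8932
    (1,2) via y @ 2.4018
    (1,1) via y @ 3.4371
    (1,0) via y @ 4.4724  # hit
  → r_3 = 4.4724
beam 4: φ=45°, α=300°
  direction (0.5000, -0.8660); cell (2,5); t to first gridline: x 1.0200, y 0.3695 (then +2.0000 / +1.1547)
    (2,4) via y @ 0.3695
    (3,4) via x @ 1.0200
    (3,3) via y @ 1.5242
    (3,2) via y @ 2.6789
    (4,2) via x @ 3.0200
    (4,1) via y @ 3.8336
    (4,0) via y @ 4.9883  # hit
  → r_4 = 4.9883
beam 5: φ=90°, α=345°
  direction (0.9659, -0.2588); cell (2,5); t to first gridline: x 0.5280, y 1.2364 (then +1.0353 / +3.8637)
    (3,5) via x @ 0.5280
    (3,4) via y @ 1.2364
    (4,4) via x @ 1.5633  # hit
  → r_5 = 1.5633

ranges = [1.5426, 1.7205, 4.4724, 4.9883, 1.5633]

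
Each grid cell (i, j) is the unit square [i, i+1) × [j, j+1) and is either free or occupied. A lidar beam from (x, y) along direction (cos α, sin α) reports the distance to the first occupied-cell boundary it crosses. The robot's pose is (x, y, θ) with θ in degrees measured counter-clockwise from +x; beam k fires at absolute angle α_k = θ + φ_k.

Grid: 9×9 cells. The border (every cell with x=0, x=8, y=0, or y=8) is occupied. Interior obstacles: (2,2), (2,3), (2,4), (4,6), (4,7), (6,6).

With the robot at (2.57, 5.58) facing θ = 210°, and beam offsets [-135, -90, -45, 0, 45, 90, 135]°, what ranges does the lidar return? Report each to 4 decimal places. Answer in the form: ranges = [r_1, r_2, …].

beam 1: φ=-135°, α=75°
  direction (0.2588, 0.9659); cell (2,5); t to first gridline: x 1.6614, y 0.4348 (then +3.8637 / +1.0353)
    (2,6) via y @ 0.4348
    (2,7) via y @ 1.4701
    (3,7) via x @ 1.6614
    (3,8) via y @ 2.5054  # hit
  → r_1 = 2.5054
beam 2: φ=-90°, α=120°
  direction (-0.5000, 0.8660); cell (2,5); t to first gridline: x 1.1400, y 0.4850 (then +2.0000 / +1.1547)
    (2,6) via y @ 0.4850
    (1,6) via x @ 1.1400
    (1,7) via y @ 1.6397
    (1,8) via y @ 2.7944  # hit
  → r_2 = 2.7944
beam 3: φ=-45°, α=165°
  direction (-0.9659, 0.2588); cell (2,5); t to first gridline: x 0.5901, y 1.6228 (then +1.0353 / +3.8637)
    (1,5) via x @ 0.5901
    (1,6) via y @ 1.6228
    (0,6) via x @ 1.6254  # hit
  → r_3 = 1.6254
beam 4: φ=0°, α=210°
  direction (-0.8660, -0.5000); cell (2,5); t to first gridline: x 0.6582, y 1.1600 (then +1.1547 / +2.0000)
    (1,5) via x @ 0.6582
    (1,4) via y @ 1.1600
    (0,4) via x @ 1.8129  # hit
  → r_4 = 1.8129
beam 5: φ=45°, α=255°
  direction (-0.2588, -0.9659); cell (2,5); t to first gridline: x 2.2023, y 0.6005 (then +3.8637 / +1.0353)
    (2,4) via y @ 0.6005  # hit
  → r_5 = 0.6005
beam 6: φ=90°, α=300°
  direction (0.5000, -0.8660); cell (2,5); t to first gridline: x 0.8600, y 0.6697 (then +2.0000 / +1.1547)
    (2,4) via y @ 0.6697  # hit
  → r_6 = 0.6697
beam 7: φ=135°, α=345°
  direction (0.9659, -0.2588); cell (2,5); t to first gridline: x 0.4452, y 2.2409 (then +1.0353 / +3.8637)
    (3,5) via x @ 0.4452
    (4,5) via x @ 1.4804
    (4,4) via y @ 2.2409
    (5,4) via x @ 2.5157
    (6,4) via x @ 3.5510
    (7,4) via x @ 4.5863
    (8,4) via x @ 5.6215  # hit
  → r_7 = 5.6215

ranges = [2.5054, 2.7944, 1.6254, 1.8129, 0.6005, 0.6697, 5.6215]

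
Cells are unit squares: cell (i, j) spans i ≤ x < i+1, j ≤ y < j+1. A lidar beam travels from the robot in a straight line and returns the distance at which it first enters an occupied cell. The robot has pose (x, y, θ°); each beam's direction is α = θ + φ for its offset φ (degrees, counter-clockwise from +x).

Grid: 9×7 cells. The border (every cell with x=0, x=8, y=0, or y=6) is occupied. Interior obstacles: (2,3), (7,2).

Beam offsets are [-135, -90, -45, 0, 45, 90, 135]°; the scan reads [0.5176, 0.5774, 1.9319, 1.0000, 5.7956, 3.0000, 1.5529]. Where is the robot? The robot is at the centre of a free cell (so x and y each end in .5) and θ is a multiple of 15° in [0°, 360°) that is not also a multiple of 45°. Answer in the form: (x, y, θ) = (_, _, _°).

Enumerate (i+0.5, j+0.5, θ) over the 33 free cells and 16 admissible headings. For each, cast all 7 beams and compare to the given ranges.
  (4.5, 1.5, 30°): beam 4 = 2.8868 ≠ 1.0000 ✗
  (3.5, 4.5, 105°): beam 1 = 4.0415 ≠ 0.5176 ✗
  (1.5, 5.5, 330°): beam 2 = 1.0000 ≠ 0.5774 ✗
  (2.5, 2.5, 165°): beam 1 = 6.3509 ≠ 0.5176 ✗
  …
  (1.5, 4.5, 300°): r_1=0.5176, r_2=0.5774, r_3=1.9319, r_4=1.0000, r_5=5.7956, r_6=3.0000, r_7=1.5529 — all match ✓
No second candidate reproduces the full scan.

(x, y, θ) = (1.5, 4.5, 300°)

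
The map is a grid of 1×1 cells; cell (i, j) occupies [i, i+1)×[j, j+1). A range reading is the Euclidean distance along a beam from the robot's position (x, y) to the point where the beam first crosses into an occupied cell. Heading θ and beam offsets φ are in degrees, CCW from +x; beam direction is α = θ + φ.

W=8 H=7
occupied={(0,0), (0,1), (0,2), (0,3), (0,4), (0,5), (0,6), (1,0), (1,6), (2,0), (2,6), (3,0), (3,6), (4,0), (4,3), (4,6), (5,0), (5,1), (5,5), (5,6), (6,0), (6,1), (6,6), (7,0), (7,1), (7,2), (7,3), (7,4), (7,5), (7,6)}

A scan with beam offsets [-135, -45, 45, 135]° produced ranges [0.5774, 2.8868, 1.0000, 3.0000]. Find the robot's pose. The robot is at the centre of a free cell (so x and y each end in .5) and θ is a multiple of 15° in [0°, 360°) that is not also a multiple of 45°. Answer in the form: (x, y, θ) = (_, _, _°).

(x, y, θ) = (4.5, 4.5, 15°)

Candidates: 26 free-cell centres × 16 headings = 416 poses. Raycast each; keep the one whose scan matches to 4 dp.
  (2.5, 1.5, 165°): beam 1 = 5.1962 ≠ 0.5774 ✗
  (2.5, 5.5, 75°): beam 1 = 5.0000 ≠ 0.5774 ✗
  (3.5, 3.5, 255°): beam 1 = 2.8868 ≠ 0.5774 ✗
  (4.5, 1.5, 240°): beam 1 = 1.5529 ≠ 0.5774 ✗
  (3.5, 4.5, 300°): beam 1 = 2.5882 ≠ 0.5774 ✗
  …
  (4.5, 4.5, 15°): r_1=0.5774, r_2=2.8868, r_3=1.0000, r_4=3.0000 — all match ✓
Only this pose fits every beam.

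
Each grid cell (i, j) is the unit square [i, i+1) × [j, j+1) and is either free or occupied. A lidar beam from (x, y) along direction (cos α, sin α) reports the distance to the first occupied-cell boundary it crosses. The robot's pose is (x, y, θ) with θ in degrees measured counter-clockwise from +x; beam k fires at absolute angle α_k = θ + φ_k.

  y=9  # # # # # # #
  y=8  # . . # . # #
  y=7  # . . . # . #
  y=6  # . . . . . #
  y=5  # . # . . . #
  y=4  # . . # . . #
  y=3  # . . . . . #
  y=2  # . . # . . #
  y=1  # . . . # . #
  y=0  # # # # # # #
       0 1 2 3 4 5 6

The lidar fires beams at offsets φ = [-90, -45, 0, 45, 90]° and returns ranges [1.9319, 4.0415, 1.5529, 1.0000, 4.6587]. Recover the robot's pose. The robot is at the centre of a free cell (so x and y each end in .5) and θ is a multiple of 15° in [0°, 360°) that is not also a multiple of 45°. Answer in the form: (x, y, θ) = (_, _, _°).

Enumerate (i+0.5, j+0.5, θ) over the 33 free cells and 16 admissible headings. For each, cast all 5 beams and compare to the given ranges.
  (3.5, 5.5, 120°): beam 1 = 2.8868 ≠ 1.9319 ✗
  (2.5, 3.5, 75°): beam 1 = 3.6235 ≠ 1.9319 ✗
  (4.5, 3.5, 300°): beam 1 = 1.0000 ≠ 1.9319 ✗
  (2.5, 2.5, 60°): beam 1 = 0.5774 ≠ 1.9319 ✗
  …
  (1.5, 4.5, 345°): r_1=1.9319, r_2=4.0415, r_3=1.5529, r_4=1.0000, r_5=4.6587 — all match ✓
Only this pose fits every beam.

(x, y, θ) = (1.5, 4.5, 345°)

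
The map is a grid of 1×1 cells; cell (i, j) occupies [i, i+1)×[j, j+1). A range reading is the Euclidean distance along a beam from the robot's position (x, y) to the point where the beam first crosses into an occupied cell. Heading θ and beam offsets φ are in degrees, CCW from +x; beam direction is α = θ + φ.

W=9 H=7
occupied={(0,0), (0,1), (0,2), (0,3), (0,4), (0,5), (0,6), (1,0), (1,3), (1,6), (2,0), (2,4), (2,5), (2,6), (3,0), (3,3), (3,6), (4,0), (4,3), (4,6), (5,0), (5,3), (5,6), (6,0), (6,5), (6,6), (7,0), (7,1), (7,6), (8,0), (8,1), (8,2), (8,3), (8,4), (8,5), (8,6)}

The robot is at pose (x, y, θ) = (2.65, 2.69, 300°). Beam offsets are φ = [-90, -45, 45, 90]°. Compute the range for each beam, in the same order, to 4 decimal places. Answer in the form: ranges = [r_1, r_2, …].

ranges = [1.9053, 1.7496, 4.5035, 0.6200]

beam 1: φ=-90°, α=210°
  direction (-0.8660, -0.5000); cell (2,2); t to first gridline: x 0.7506, y 1.3800 (then +1.1547 / +2.0000)
    (1,2) via x @ 0.7506
    (1,1) via y @ 1.3800
    (0,1) via x @ 1.9053  # hit
  → r_1 = 1.9053
beam 2: φ=-45°, α=255°
  direction (-0.2588, -0.9659); cell (2,2); t to first gridline: x 2.5114, y 0.7143 (then +3.8637 / +1.0353)
    (2,1) via y @ 0.7143
    (2,0) via y @ 1.7496  # hit
  → r_2 = 1.7496
beam 3: φ=45°, α=345°
  direction (0.9659, -0.2588); cell (2,2); t to first gridline: x 0.3623, y 2.6660 (then +1.0353 / +3.8637)
    (3,2) via x @ 0.3623
    (4,2) via x @ 1.3976
    (5,2) via x @ 2.4329
    (5,1) via y @ 2.6660
    (6,1) via x @ 3.4682
    (7,1) via x @ 4.5035  # hit
  → r_3 = 4.5035
beam 4: φ=90°, α=30°
  direction (0.8660, 0.5000); cell (2,2); t to first gridline: x 0.4041, y 0.6200 (then +1.1547 / +2.0000)
    (3,2) via x @ 0.4041
    (3,3) via y @ 0.6200  # hit
  → r_4 = 0.6200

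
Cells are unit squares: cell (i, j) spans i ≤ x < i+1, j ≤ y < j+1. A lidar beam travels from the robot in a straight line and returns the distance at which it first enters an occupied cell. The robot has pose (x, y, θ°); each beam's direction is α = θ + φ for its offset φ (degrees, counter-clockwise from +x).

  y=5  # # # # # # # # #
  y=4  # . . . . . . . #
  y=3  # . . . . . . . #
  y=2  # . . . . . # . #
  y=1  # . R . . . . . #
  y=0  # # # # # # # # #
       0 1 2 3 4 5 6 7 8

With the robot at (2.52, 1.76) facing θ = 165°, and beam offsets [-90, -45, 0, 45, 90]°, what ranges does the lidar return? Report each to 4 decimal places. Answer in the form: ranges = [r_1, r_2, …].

ranges = [3.3543, 3.0400, 1.5736, 1.5200, 0.7868]

beam 1: φ=-90°, α=75°
  dir = (cos 75°, sin 75°) = (0.2588, 0.9659); from cell (2,1)
  next x-line at t=1.8546, next y-line at t=0.2485; Δt_x=3.8637, Δt_y=1.0353
    y: enter (2,2) at t=0.2485
    y: enter (2,3) at t=1.2837
    x: enter (3,3) at t=1.8546
    y: enter (3,4) at t=2.3190
    y: enter (3,5) at t=3.3543 ← occupied
  → r_1 = 3.3543
beam 2: φ=-45°, α=120°
  dir = (cos 120°, sin 120°) = (-0.5000, 0.8660); from cell (2,1)
  next x-line at t=1.0400, next y-line at t=0.2771; Δt_x=2.0000, Δt_y=1.1547
    y: enter (2,2) at t=0.2771
    x: enter (1,2) at t=1.0400
    y: enter (1,3) at t=1.4318
    y: enter (1,4) at t=2.5865
    x: enter (0,4) at t=3.0400 ← occupied
  → r_2 = 3.0400
beam 3: φ=0°, α=165°
  dir = (cos 165°, sin 165°) = (-0.9659, 0.2588); from cell (2,1)
  next x-line at t=0.5383, next y-line at t=0.9273; Δt_x=1.0353, Δt_y=3.8637
    x: enter (1,1) at t=0.5383
    y: enter (1,2) at t=0.9273
    x: enter (0,2) at t=1.5736 ← occupied
  → r_3 = 1.5736
beam 4: φ=45°, α=210°
  dir = (cos 210°, sin 210°) = (-0.8660, -0.5000); from cell (2,1)
  next x-line at t=0.6004, next y-line at t=1.5200; Δt_x=1.1547, Δt_y=2.0000
    x: enter (1,1) at t=0.6004
    y: enter (1,0) at t=1.5200 ← occupied
  → r_4 = 1.5200
beam 5: φ=90°, α=255°
  dir = (cos 255°, sin 255°) = (-0.2588, -0.9659); from cell (2,1)
  next x-line at t=2.0091, next y-line at t=0.7868; Δt_x=3.8637, Δt_y=1.0353
    y: enter (2,0) at t=0.7868 ← occupied
  → r_5 = 0.7868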